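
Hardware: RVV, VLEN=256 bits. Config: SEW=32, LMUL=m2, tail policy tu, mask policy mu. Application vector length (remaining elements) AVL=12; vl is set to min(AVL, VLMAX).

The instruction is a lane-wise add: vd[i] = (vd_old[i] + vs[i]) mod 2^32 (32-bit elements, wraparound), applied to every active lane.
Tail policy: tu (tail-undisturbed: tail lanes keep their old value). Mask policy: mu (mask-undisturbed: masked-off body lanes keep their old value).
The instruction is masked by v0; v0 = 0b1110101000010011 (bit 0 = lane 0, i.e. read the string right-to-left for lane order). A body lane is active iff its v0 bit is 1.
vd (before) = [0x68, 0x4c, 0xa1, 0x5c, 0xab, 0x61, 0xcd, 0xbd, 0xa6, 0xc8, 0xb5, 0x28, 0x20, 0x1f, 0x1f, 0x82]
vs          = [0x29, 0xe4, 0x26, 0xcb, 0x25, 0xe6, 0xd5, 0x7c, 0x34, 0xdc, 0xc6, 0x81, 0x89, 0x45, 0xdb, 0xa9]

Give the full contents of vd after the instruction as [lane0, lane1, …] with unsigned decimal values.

VLMAX = VLEN×LMUL/SEW = 256×2/32 = 16
vl ← min(12, 16) = 12
lane  0: add(0x68,0x29) ⇒ 0x91
lane  1: add(0x4c,0xe4) ⇒ 0x130
lane  2: mask-off/keep ⇒ 0xa1
lane  3: mask-off/keep ⇒ 0x5c
lane  4: add(0xab,0x25) ⇒ 0xd0
lane  5: mask-off/keep ⇒ 0x61
lane  6: mask-off/keep ⇒ 0xcd
lane  7: mask-off/keep ⇒ 0xbd
lane  8: mask-off/keep ⇒ 0xa6
lane  9: add(0xc8,0xdc) ⇒ 0x1a4
lane 10: mask-off/keep ⇒ 0xb5
lane 11: add(0x28,0x81) ⇒ 0xa9
lane 12: tail/keep ⇒ 0x20
lane 13: tail/keep ⇒ 0x1f
lane 14: tail/keep ⇒ 0x1f
lane 15: tail/keep ⇒ 0x82

vd = [145, 304, 161, 92, 208, 97, 205, 189, 166, 420, 181, 169, 32, 31, 31, 130]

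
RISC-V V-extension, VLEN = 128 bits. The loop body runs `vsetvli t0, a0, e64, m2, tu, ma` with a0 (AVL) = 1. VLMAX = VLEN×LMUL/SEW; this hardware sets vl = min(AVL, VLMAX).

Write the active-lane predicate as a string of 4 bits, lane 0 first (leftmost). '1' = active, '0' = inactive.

VLMAX = (128 × 2) / 64 = 4 lanes
AVL=1 ≤ VLMAX=4, so vl = 1
bits (lane 0 leftmost): 1000

predicate = 1000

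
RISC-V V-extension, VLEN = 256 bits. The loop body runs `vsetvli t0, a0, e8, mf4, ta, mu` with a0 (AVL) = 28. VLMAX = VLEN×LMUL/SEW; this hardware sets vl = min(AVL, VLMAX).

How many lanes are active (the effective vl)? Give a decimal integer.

VLMAX = VLEN×LMUL/SEW = 256×1/4/8 = 8
vl ← min(28, 8) = 8

vl = 8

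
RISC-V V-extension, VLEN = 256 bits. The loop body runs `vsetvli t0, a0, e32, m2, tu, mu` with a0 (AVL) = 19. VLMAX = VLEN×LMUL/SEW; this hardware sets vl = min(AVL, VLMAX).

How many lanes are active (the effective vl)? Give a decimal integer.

vl = 16

VLMAX = VLEN×LMUL/SEW = 256×2/32 = 16
vl = min(AVL, VLMAX) = min(19, 16) = 16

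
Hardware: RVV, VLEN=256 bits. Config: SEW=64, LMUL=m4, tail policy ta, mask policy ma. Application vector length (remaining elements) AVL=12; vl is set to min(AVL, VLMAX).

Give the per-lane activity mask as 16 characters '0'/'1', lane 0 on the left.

VLMAX = (256 × 4) / 64 = 16 lanes
vl ← min(12, 16) = 12
bits (lane 0 leftmost): 1111111111110000

predicate = 1111111111110000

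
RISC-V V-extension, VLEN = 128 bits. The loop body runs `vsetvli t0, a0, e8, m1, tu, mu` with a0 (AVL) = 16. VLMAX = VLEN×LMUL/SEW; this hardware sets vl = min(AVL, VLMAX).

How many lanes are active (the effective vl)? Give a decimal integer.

VLMAX = (128 × 1) / 8 = 16 lanes
AVL=16 ≤ VLMAX=16, so vl = 16

vl = 16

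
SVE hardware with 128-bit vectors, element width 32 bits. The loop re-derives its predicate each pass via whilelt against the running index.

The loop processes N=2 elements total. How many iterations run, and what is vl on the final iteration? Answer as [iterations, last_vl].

[iterations, last_vl] = [1, 2]

register lanes = 128/32 = 4
N=2: ⌈2/4⌉ = 1 iters; last vl = 2 − 0×4 = 2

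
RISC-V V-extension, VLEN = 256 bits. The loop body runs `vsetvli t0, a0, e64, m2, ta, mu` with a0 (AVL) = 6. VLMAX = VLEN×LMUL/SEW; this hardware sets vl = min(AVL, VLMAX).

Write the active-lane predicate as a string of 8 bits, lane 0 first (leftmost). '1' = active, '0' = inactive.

lanes per group: 256·2/64 = 8
vl ← min(6, 8) = 6
bits (lane 0 leftmost): 11111100

predicate = 11111100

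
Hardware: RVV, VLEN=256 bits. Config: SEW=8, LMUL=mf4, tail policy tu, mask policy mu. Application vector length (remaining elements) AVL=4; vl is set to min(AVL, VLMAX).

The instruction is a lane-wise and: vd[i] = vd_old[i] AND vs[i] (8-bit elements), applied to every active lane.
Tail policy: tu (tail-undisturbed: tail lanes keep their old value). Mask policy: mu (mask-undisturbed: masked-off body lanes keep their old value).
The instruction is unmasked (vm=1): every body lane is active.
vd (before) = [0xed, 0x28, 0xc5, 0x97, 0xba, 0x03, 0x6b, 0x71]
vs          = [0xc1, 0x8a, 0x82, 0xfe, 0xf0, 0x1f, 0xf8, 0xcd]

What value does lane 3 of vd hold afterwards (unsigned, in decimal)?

lanes per group: 256·1/4/8 = 8
vl = min(AVL, VLMAX) = min(4, 8) = 4
lane  0: and(0xed,0xc1) ⇒ 0xc1
lane  1: and(0x28,0x8a) ⇒ 0x08
lane  2: and(0xc5,0x82) ⇒ 0x80
lane  3: and(0x97,0xfe) ⇒ 0x96
lane  4: tail/keep ⇒ 0xba
lane  5: tail/keep ⇒ 0x03
lane  6: tail/keep ⇒ 0x6b
lane  7: tail/keep ⇒ 0x71

vd[3] = 150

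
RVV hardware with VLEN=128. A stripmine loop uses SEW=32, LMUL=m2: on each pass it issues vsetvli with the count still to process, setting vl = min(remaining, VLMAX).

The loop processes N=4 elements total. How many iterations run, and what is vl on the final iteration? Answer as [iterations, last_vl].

VLMAX = (128 × 2) / 32 = 8 lanes
4 elements at 8/iter → 1 passes, remainder 4 on the last

[iterations, last_vl] = [1, 4]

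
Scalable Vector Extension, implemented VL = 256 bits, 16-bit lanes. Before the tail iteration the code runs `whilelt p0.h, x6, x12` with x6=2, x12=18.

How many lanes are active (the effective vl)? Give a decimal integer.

256-bit reg / 16-bit elem → 16 lanes
p0[j] = (2+j < 18); true for j=0..15 → 16 lanes set

vl = 16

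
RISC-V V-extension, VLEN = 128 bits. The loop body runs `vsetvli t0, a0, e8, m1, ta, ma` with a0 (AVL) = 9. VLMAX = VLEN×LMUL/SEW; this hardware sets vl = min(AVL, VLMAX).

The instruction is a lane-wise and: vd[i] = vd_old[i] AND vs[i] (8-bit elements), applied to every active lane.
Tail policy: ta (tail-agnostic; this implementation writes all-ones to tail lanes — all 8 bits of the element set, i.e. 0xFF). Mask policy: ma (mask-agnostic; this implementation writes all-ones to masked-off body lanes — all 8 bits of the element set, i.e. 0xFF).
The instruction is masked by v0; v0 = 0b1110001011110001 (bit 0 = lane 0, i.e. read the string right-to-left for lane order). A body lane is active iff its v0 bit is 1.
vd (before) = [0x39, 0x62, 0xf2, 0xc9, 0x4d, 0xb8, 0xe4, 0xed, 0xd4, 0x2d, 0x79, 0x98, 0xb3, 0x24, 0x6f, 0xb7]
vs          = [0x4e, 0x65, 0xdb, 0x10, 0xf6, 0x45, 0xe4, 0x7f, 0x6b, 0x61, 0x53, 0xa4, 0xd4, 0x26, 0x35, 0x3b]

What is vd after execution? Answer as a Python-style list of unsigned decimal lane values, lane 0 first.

lanes per group: 128·1/8 = 16
vl ← min(9, 16) = 9
  i=0: and(0x39,0x4e) → 8
  i=1: mask-off/ones → 255
  i=2: mask-off/ones → 255
  i=3: mask-off/ones → 255
  i=4: and(0x4d,0xf6) → 68
  i=5: and(0xb8,0x45) → 0
  i=6: and(0xe4,0xe4) → 228
  i=7: and(0xed,0x7f) → 109
  i=8: mask-off/ones → 255
  i=9: tail/ones → 255
  i=10: tail/ones → 255
  i=11: tail/ones → 255
  i=12: tail/ones → 255
  i=13: tail/ones → 255
  i=14: tail/ones → 255
  i=15: tail/ones → 255

vd = [8, 255, 255, 255, 68, 0, 228, 109, 255, 255, 255, 255, 255, 255, 255, 255]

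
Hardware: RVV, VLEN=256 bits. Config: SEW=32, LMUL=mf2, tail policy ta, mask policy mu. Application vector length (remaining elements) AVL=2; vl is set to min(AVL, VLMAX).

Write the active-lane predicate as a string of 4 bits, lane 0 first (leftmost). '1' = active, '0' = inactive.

predicate = 1100

VLMAX = (256 × 1/2) / 32 = 4 lanes
AVL=2 ≤ VLMAX=4, so vl = 2
bits (lane 0 leftmost): 1100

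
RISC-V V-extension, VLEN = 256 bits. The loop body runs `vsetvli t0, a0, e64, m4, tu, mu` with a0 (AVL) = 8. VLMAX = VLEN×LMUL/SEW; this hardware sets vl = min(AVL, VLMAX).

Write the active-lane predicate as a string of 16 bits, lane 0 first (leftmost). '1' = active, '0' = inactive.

VLMAX = (256 × 4) / 64 = 16 lanes
vl = min(AVL, VLMAX) = min(8, 16) = 8
bits (lane 0 leftmost): 1111111100000000

predicate = 1111111100000000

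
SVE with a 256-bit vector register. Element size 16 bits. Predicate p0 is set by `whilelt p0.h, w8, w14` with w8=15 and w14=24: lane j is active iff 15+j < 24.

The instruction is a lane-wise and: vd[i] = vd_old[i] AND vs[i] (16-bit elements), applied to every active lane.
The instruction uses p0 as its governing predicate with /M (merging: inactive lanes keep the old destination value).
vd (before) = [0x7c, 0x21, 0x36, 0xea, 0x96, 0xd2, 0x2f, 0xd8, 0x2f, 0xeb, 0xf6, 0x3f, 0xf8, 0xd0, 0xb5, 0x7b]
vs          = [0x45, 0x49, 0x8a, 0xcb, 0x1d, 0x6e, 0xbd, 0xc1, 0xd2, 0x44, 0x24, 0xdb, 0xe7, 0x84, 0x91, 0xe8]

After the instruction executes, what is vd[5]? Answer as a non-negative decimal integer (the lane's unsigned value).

vd[5] = 66

256-bit reg / 16-bit elem → 16 lanes
active while 15+j < 24, i.e. j ∈ [0,9) capped at 16 ⇒ 9
  i=0: and(0x7c,0x45) → 68
  i=1: and(0x21,0x49) → 1
  i=2: and(0x36,0x8a) → 2
  i=3: and(0xea,0xcb) → 202
  i=4: and(0x96,0x1d) → 20
  i=5: and(0xd2,0x6e) → 66
  i=6: and(0x2f,0xbd) → 45
  i=7: and(0xd8,0xc1) → 192
  i=8: and(0x2f,0xd2) → 2
  i=9: tail/keep → 235
  i=10: tail/keep → 246
  i=11: tail/keep → 63
  i=12: tail/keep → 248
  i=13: tail/keep → 208
  i=14: tail/keep → 181
  i=15: tail/keep → 123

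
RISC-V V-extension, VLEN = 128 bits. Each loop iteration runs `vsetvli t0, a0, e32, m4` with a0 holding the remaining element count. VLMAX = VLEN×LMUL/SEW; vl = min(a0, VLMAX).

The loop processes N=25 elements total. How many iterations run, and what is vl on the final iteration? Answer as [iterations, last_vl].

VLMAX = VLEN×LMUL/SEW = 128×4/32 = 16
N=25: ⌈25/16⌉ = 2 iters; last vl = 25 − 1×16 = 9

[iterations, last_vl] = [2, 9]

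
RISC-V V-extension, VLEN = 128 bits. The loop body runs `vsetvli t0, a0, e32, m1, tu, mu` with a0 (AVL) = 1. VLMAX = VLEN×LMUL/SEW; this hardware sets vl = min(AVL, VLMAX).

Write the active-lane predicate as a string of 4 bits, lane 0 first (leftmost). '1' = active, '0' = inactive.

lanes per group: 128·1/32 = 4
vl ← min(1, 4) = 1
bits (lane 0 leftmost): 1000

predicate = 1000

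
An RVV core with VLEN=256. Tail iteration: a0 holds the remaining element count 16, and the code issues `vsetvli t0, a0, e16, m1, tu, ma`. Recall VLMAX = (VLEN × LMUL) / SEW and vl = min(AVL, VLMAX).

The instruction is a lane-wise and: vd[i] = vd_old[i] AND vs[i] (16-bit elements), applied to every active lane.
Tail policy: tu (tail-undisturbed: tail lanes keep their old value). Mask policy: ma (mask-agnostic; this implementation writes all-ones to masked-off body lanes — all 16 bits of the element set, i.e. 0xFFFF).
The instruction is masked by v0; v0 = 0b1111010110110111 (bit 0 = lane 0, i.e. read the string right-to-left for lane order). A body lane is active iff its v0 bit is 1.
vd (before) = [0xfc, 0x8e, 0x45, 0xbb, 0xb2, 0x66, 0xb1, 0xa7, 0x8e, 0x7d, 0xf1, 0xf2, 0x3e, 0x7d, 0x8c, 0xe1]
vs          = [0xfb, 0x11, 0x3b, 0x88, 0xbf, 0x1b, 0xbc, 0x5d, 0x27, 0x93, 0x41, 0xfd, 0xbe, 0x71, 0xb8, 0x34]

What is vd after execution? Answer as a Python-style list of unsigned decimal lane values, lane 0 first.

lanes per group: 256·1/16 = 16
vl ← min(16, 16) = 16
[0] and(0xfc,0xfb) = 0xf8
[1] and(0x8e,0x11) = 0x00
[2] and(0x45,0x3b) = 0x01
[3] mask-off/ones = 0xffff
[4] and(0xb2,0xbf) = 0xb2
[5] and(0x66,0x1b) = 0x02
[6] mask-off/ones = 0xffff
[7] and(0xa7,0x5d) = 0x05
[8] and(0x8e,0x27) = 0x06
[9] mask-off/ones = 0xffff
[10] and(0xf1,0x41) = 0x41
[11] mask-off/ones = 0xffff
[12] and(0x3e,0xbe) = 0x3e
[13] and(0x7d,0x71) = 0x71
[14] and(0x8c,0xb8) = 0x88
[15] and(0xe1,0x34) = 0x20

vd = [248, 0, 1, 65535, 178, 2, 65535, 5, 6, 65535, 65, 65535, 62, 113, 136, 32]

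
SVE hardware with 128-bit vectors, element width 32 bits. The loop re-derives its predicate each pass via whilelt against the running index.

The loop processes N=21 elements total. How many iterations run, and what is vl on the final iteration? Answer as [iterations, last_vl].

register lanes = 128/32 = 4
iterations = ceil(21/4) = 6; final-pass vl = 1

[iterations, last_vl] = [6, 1]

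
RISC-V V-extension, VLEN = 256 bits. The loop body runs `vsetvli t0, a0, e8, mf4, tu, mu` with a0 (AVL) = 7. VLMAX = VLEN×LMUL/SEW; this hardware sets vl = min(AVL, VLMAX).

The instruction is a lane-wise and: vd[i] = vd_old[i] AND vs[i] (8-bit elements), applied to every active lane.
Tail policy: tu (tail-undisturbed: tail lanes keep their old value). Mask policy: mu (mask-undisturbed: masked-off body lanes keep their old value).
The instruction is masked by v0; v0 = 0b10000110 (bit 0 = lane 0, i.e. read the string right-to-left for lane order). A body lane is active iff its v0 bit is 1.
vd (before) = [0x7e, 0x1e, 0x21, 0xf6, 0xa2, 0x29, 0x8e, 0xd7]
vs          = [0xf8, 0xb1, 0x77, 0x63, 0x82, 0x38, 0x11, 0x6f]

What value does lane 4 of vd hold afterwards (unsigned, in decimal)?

VLMAX = (256 × 1/4) / 8 = 8 lanes
AVL=7 ≤ VLMAX=8, so vl = 7
  i=0: mask-off/keep → 126
  i=1: and(0x1e,0xb1) → 16
  i=2: and(0x21,0x77) → 33
  i=3: mask-off/keep → 246
  i=4: mask-off/keep → 162
  i=5: mask-off/keep → 41
  i=6: mask-off/keep → 142
  i=7: tail/keep → 215

vd[4] = 162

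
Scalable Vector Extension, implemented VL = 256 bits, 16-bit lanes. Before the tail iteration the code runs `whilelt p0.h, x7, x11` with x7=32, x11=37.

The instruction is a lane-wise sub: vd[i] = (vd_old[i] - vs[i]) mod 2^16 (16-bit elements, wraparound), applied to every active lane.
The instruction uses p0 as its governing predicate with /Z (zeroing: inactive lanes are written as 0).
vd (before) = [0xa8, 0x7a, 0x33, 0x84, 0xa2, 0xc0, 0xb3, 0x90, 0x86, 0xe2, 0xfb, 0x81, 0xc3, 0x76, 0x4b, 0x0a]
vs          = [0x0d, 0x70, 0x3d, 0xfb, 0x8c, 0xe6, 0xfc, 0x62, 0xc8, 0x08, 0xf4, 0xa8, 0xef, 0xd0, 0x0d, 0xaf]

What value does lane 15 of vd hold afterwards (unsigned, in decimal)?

register lanes = 256/16 = 16
active while 32+j < 37, i.e. j ∈ [0,5) capped at 16 ⇒ 5
  i=0: sub(0xa8,0x0d) → 155
  i=1: sub(0x7a,0x70) → 10
  i=2: sub(0x33,0x3d) → 65526
  i=3: sub(0x84,0xfb) → 65417
  i=4: sub(0xa2,0x8c) → 22
  i=5: tail/zero → 0
  i=6: tail/zero → 0
  i=7: tail/zero → 0
  i=8: tail/zero → 0
  i=9: tail/zero → 0
  i=10: tail/zero → 0
  i=11: tail/zero → 0
  i=12: tail/zero → 0
  i=13: tail/zero → 0
  i=14: tail/zero → 0
  i=15: tail/zero → 0

vd[15] = 0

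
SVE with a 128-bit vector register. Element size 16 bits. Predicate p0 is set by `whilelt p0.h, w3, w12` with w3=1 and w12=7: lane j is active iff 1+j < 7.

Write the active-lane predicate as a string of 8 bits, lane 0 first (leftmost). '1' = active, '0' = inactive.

predicate = 11111100

128-bit reg / 16-bit elem → 8 lanes
p0[j] = (1+j < 7); true for j=0..5 → 6 lanes set
bits (lane 0 leftmost): 11111100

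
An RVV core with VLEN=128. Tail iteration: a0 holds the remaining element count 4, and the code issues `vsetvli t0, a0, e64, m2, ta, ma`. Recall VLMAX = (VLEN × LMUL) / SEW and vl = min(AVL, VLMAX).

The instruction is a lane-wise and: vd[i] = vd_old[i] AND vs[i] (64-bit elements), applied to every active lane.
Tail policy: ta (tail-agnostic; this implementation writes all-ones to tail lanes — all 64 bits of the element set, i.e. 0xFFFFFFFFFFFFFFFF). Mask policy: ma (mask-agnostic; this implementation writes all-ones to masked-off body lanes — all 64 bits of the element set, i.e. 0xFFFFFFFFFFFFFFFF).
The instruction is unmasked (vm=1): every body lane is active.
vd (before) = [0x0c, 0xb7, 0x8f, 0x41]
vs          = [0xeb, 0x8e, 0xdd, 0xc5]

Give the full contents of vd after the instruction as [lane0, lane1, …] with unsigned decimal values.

vd = [8, 134, 141, 65]

lanes per group: 128·2/64 = 4
vl ← min(4, 4) = 4
vd[0] and(0x0c,0xeb) -> 0x08
vd[1] and(0xb7,0x8e) -> 0x86
vd[2] and(0x8f,0xdd) -> 0x8d
vd[3] and(0x41,0xc5) -> 0x41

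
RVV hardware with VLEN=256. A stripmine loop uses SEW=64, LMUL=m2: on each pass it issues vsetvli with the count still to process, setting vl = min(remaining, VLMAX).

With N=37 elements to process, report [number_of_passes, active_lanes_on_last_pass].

lanes per group: 256·2/64 = 8
37 elements at 8/iter → 5 passes, remainder 5 on the last

[iterations, last_vl] = [5, 5]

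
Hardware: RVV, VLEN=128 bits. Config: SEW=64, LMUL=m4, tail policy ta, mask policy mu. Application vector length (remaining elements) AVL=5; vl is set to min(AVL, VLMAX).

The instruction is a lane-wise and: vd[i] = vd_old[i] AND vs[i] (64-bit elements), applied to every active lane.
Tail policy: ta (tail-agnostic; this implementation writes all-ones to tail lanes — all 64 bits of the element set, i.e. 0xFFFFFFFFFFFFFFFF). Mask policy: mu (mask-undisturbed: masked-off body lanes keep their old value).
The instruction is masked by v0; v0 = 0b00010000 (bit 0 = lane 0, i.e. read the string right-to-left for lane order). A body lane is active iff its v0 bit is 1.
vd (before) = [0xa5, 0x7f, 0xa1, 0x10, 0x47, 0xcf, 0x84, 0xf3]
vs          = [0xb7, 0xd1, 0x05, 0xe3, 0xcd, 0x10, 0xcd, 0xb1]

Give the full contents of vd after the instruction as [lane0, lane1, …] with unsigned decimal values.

vd = [165, 127, 161, 16, 69, 18446744073709551615, 18446744073709551615, 18446744073709551615]

lanes per group: 128·4/64 = 8
AVL=5 ≤ VLMAX=8, so vl = 5
lane  0: mask-off/keep ⇒ 0xa5
lane  1: mask-off/keep ⇒ 0x7f
lane  2: mask-off/keep ⇒ 0xa1
lane  3: mask-off/keep ⇒ 0x10
lane  4: and(0x47,0xcd) ⇒ 0x45
lane  5: tail/ones ⇒ 0xffffffffffffffff
lane  6: tail/ones ⇒ 0xffffffffffffffff
lane  7: tail/ones ⇒ 0xffffffffffffffff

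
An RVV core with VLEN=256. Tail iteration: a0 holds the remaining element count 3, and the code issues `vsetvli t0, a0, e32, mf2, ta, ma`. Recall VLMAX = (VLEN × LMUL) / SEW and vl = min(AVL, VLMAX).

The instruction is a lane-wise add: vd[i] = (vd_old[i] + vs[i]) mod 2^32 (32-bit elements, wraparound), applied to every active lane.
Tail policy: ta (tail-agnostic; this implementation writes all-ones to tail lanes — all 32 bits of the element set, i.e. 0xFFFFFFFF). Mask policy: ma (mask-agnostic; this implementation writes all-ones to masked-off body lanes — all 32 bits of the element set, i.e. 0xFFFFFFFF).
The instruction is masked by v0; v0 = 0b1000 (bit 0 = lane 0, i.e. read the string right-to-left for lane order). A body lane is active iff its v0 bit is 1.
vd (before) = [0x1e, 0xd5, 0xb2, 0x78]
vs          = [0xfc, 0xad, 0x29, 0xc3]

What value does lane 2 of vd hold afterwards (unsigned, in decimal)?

VLMAX = VLEN×LMUL/SEW = 256×1/2/32 = 4
AVL=3 ≤ VLMAX=4, so vl = 3
[0] mask-off/ones = 0xffffffff
[1] mask-off/ones = 0xffffffff
[2] mask-off/ones = 0xffffffff
[3] tail/ones = 0xffffffff

vd[2] = 4294967295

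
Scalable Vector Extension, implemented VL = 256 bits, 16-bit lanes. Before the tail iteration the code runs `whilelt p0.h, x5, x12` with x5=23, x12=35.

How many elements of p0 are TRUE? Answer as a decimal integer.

vl = 12

register lanes = 256/16 = 16
whilelt: lane j active iff 23+j < 35 → j < 12 → 12 active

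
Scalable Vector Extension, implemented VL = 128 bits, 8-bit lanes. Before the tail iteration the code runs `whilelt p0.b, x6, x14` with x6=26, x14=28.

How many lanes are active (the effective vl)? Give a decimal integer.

register lanes = 128/8 = 16
active while 26+j < 28, i.e. j ∈ [0,2) capped at 16 ⇒ 2

vl = 2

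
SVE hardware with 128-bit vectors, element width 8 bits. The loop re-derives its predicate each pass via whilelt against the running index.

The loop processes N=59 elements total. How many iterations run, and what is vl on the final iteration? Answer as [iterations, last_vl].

register lanes = 128/8 = 16
iterations = ceil(59/16) = 4; final-pass vl = 11

[iterations, last_vl] = [4, 11]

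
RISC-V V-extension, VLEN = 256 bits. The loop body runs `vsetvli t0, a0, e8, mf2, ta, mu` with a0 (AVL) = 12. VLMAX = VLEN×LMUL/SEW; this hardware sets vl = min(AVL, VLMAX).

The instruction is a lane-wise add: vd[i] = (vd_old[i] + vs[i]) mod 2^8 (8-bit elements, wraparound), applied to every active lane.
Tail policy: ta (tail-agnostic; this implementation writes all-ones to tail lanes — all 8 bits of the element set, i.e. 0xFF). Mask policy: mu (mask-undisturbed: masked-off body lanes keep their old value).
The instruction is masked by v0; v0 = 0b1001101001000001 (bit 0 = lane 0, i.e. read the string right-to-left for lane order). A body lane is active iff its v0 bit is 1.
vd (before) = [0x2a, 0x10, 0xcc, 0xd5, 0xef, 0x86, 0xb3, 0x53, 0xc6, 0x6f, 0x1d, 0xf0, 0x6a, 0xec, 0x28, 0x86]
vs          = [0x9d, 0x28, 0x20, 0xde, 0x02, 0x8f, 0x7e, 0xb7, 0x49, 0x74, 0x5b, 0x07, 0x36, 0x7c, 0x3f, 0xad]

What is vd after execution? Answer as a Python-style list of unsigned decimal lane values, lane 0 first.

vd = [199, 16, 204, 213, 239, 134, 49, 83, 198, 227, 29, 247, 255, 255, 255, 255]

VLMAX = VLEN×LMUL/SEW = 256×1/2/8 = 16
vl = min(AVL, VLMAX) = min(12, 16) = 12
  i=0: add(0x2a,0x9d) → 199
  i=1: mask-off/keep → 16
  i=2: mask-off/keep → 204
  i=3: mask-off/keep → 213
  i=4: mask-off/keep → 239
  i=5: mask-off/keep → 134
  i=6: add(0xb3,0x7e) → 49
  i=7: mask-off/keep → 83
  i=8: mask-off/keep → 198
  i=9: add(0x6f,0x74) → 227
  i=10: mask-off/keep → 29
  i=11: add(0xf0,0x07) → 247
  i=12: tail/ones → 255
  i=13: tail/ones → 255
  i=14: tail/ones → 255
  i=15: tail/ones → 255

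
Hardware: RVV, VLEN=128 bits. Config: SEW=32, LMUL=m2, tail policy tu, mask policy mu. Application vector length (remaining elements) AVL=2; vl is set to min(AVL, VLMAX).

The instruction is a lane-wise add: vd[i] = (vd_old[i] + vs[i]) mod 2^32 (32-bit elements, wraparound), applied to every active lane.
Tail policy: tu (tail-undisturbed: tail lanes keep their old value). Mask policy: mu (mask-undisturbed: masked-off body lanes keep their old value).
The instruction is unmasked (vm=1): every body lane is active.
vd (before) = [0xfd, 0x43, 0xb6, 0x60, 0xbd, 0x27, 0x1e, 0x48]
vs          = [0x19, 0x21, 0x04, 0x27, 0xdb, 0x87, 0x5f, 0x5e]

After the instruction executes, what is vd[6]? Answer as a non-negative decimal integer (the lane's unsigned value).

vd[6] = 30

VLMAX = VLEN×LMUL/SEW = 128×2/32 = 8
vl ← min(2, 8) = 2
vd[0] add(0xfd,0x19) -> 0x116
vd[1] add(0x43,0x21) -> 0x64
vd[2] tail/keep -> 0xb6
vd[3] tail/keep -> 0x60
vd[4] tail/keep -> 0xbd
vd[5] tail/keep -> 0x27
vd[6] tail/keep -> 0x1e
vd[7] tail/keep -> 0x48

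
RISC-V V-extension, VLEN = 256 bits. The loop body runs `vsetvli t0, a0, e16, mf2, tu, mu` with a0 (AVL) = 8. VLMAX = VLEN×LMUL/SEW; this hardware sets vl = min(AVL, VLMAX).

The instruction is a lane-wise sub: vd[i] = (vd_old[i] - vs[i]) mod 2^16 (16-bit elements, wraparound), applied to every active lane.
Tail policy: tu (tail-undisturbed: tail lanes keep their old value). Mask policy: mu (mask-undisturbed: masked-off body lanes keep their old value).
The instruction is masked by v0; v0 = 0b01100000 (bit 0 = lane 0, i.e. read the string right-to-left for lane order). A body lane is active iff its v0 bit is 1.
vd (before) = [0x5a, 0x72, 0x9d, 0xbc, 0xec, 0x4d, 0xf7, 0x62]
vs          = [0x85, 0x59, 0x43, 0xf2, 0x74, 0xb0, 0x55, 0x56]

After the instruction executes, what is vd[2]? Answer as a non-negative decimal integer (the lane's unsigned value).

vd[2] = 157

VLMAX = VLEN×LMUL/SEW = 256×1/2/16 = 8
vl = min(AVL, VLMAX) = min(8, 8) = 8
vd[0] mask-off/keep -> 0x5a
vd[1] mask-off/keep -> 0x72
vd[2] mask-off/keep -> 0x9d
vd[3] mask-off/keep -> 0xbc
vd[4] mask-off/keep -> 0xec
vd[5] sub(0x4d,0xb0) -> 0xff9d
vd[6] sub(0xf7,0x55) -> 0xa2
vd[7] mask-off/keep -> 0x62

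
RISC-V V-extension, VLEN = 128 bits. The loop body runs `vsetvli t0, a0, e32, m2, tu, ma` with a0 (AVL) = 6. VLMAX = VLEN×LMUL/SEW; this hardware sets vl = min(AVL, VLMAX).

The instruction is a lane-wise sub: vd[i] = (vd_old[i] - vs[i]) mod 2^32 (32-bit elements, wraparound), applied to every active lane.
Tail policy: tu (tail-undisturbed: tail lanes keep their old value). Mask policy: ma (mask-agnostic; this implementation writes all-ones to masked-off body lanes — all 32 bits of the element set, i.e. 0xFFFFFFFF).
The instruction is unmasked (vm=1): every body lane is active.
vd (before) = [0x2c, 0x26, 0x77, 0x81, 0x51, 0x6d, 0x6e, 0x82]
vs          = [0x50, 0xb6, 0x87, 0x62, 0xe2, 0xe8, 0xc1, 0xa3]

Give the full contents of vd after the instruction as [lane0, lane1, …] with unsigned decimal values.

VLMAX = (128 × 2) / 32 = 8 lanes
vl = min(AVL, VLMAX) = min(6, 8) = 6
lane  0: sub(0x2c,0x50) ⇒ 0xffffffdc
lane  1: sub(0x26,0xb6) ⇒ 0xffffff70
lane  2: sub(0x77,0x87) ⇒ 0xfffffff0
lane  3: sub(0x81,0x62) ⇒ 0x1f
lane  4: sub(0x51,0xe2) ⇒ 0xffffff6f
lane  5: sub(0x6d,0xe8) ⇒ 0xffffff85
lane  6: tail/keep ⇒ 0x6e
lane  7: tail/keep ⇒ 0x82

vd = [4294967260, 4294967152, 4294967280, 31, 4294967151, 4294967173, 110, 130]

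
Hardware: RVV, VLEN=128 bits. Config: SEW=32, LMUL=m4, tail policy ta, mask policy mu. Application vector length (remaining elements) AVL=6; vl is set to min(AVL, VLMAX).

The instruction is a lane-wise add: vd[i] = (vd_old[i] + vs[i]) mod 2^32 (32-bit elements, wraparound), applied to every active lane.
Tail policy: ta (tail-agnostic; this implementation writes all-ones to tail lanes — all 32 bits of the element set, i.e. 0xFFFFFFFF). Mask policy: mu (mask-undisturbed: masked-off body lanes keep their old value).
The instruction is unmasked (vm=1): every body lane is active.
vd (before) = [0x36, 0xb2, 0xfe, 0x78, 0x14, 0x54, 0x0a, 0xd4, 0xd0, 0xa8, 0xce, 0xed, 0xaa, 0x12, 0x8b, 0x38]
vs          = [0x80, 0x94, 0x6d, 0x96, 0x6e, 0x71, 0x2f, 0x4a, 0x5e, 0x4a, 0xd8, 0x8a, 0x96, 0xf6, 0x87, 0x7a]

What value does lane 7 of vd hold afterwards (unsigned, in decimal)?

vd[7] = 4294967295

VLMAX = VLEN×LMUL/SEW = 128×4/32 = 16
vl = min(AVL, VLMAX) = min(6, 16) = 6
  i=0: add(0x36,0x80) → 182
  i=1: add(0xb2,0x94) → 326
  i=2: add(0xfe,0x6d) → 363
  i=3: add(0x78,0x96) → 270
  i=4: add(0x14,0x6e) → 130
  i=5: add(0x54,0x71) → 197
  i=6: tail/ones → 4294967295
  i=7: tail/ones → 4294967295
  i=8: tail/ones → 4294967295
  i=9: tail/ones → 4294967295
  i=10: tail/ones → 4294967295
  i=11: tail/ones → 4294967295
  i=12: tail/ones → 4294967295
  i=13: tail/ones → 4294967295
  i=14: tail/ones → 4294967295
  i=15: tail/ones → 4294967295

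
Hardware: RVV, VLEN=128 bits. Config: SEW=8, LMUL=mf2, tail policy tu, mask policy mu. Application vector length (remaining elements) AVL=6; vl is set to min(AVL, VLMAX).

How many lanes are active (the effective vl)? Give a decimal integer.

VLMAX = VLEN×LMUL/SEW = 128×1/2/8 = 8
vl = min(AVL, VLMAX) = min(6, 8) = 6

vl = 6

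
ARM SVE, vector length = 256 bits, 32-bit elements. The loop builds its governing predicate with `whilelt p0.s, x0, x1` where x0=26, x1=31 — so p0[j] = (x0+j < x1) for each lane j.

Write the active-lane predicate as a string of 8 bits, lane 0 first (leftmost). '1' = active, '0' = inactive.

predicate = 11111000

lane count: 256 div 32 = 8
p0[j] = (26+j < 31); true for j=0..4 → 5 lanes set
bits (lane 0 leftmost): 11111000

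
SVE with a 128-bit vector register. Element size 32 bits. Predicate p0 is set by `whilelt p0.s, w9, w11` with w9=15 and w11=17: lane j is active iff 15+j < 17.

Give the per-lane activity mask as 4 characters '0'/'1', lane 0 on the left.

predicate = 1100

lane count: 128 div 32 = 4
p0[j] = (15+j < 17); true for j=0..1 → 2 lanes set
bits (lane 0 leftmost): 1100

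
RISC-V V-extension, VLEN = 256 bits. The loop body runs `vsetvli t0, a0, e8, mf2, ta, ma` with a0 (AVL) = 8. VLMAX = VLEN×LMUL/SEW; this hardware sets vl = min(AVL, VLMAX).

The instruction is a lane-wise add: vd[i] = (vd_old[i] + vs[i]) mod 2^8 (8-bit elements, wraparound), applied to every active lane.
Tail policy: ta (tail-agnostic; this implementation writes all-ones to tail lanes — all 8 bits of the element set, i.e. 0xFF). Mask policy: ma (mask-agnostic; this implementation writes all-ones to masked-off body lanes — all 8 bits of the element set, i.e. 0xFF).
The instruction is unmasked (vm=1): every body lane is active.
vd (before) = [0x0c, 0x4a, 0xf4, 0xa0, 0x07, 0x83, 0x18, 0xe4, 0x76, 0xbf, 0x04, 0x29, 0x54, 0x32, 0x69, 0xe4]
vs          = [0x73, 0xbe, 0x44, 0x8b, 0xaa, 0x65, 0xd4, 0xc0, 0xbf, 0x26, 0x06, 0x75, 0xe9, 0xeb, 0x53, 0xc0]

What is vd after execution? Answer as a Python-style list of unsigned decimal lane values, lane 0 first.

lanes per group: 256·1/2/8 = 16
vl = min(AVL, VLMAX) = min(8, 16) = 8
[0] add(0x0c,0x73) = 0x7f
[1] add(0x4a,0xbe) = 0x08
[2] add(0xf4,0x44) = 0x38
[3] add(0xa0,0x8b) = 0x2b
[4] add(0x07,0xaa) = 0xb1
[5] add(0x83,0x65) = 0xe8
[6] add(0x18,0xd4) = 0xec
[7] add(0xe4,0xc0) = 0xa4
[8] tail/ones = 0xff
[9] tail/ones = 0xff
[10] tail/ones = 0xff
[11] tail/ones = 0xff
[12] tail/ones = 0xff
[13] tail/ones = 0xff
[14] tail/ones = 0xff
[15] tail/ones = 0xff

vd = [127, 8, 56, 43, 177, 232, 236, 164, 255, 255, 255, 255, 255, 255, 255, 255]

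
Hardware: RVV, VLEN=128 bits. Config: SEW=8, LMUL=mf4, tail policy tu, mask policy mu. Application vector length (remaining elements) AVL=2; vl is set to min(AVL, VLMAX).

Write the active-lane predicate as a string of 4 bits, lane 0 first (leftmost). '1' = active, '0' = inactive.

predicate = 1100

VLMAX = VLEN×LMUL/SEW = 128×1/4/8 = 4
vl ← min(2, 4) = 2
bits (lane 0 leftmost): 1100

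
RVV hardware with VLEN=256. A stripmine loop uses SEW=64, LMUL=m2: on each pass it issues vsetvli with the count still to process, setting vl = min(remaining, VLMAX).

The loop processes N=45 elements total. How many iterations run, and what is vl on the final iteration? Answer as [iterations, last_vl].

[iterations, last_vl] = [6, 5]

lanes per group: 256·2/64 = 8
45 elements at 8/iter → 6 passes, remainder 5 on the last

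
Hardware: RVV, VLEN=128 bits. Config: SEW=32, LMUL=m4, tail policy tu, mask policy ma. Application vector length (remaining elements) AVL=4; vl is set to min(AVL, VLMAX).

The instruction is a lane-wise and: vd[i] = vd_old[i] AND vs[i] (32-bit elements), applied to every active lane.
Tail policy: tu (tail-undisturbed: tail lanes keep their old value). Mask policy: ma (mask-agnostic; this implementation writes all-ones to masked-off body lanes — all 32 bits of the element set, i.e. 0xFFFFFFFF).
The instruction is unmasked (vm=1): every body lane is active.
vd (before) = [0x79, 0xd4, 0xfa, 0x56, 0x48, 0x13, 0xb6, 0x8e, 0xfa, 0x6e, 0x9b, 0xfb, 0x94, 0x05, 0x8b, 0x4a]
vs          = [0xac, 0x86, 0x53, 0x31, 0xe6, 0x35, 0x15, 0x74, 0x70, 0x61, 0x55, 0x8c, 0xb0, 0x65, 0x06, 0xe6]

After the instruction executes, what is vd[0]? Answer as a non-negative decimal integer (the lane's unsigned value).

lanes per group: 128·4/32 = 16
vl ← min(4, 16) = 4
vd[0] and(0x79,0xac) -> 0x28
vd[1] and(0xd4,0x86) -> 0x84
vd[2] and(0xfa,0x53) -> 0x52
vd[3] and(0x56,0x31) -> 0x10
vd[4] tail/keep -> 0x48
vd[5] tail/keep -> 0x13
vd[6] tail/keep -> 0xb6
vd[7] tail/keep -> 0x8e
vd[8] tail/keep -> 0xfa
vd[9] tail/keep -> 0x6e
vd[10] tail/keep -> 0x9b
vd[11] tail/keep -> 0xfb
vd[12] tail/keep -> 0x94
vd[13] tail/keep -> 0x05
vd[14] tail/keep -> 0x8b
vd[15] tail/keep -> 0x4a

vd[0] = 40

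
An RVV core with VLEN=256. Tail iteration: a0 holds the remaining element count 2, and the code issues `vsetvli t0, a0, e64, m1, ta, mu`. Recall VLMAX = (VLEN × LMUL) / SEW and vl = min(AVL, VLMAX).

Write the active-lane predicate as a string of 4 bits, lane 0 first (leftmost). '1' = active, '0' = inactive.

VLMAX = VLEN×LMUL/SEW = 256×1/64 = 4
AVL=2 ≤ VLMAX=4, so vl = 2
bits (lane 0 leftmost): 1100

predicate = 1100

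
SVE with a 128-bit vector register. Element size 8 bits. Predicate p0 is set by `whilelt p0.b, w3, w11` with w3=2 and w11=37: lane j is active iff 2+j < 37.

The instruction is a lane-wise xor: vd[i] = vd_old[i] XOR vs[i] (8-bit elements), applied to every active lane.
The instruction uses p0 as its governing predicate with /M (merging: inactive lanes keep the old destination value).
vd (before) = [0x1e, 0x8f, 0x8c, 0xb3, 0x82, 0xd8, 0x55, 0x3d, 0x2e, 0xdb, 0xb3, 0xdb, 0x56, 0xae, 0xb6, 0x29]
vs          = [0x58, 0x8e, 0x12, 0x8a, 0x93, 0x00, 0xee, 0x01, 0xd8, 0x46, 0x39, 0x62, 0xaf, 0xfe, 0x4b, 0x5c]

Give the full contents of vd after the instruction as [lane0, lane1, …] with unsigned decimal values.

vd = [70, 1, 158, 57, 17, 216, 187, 60, 246, 157, 138, 185, 249, 80, 253, 117]

lane count: 128 div 8 = 16
p0[j] = (2+j < 37); true for j=0..15 → 16 lanes set
lane  0: xor(0x1e,0x58) ⇒ 0x46
lane  1: xor(0x8f,0x8e) ⇒ 0x01
lane  2: xor(0x8c,0x12) ⇒ 0x9e
lane  3: xor(0xb3,0x8a) ⇒ 0x39
lane  4: xor(0x82,0x93) ⇒ 0x11
lane  5: xor(0xd8,0x00) ⇒ 0xd8
lane  6: xor(0x55,0xee) ⇒ 0xbb
lane  7: xor(0x3d,0x01) ⇒ 0x3c
lane  8: xor(0x2e,0xd8) ⇒ 0xf6
lane  9: xor(0xdb,0x46) ⇒ 0x9d
lane 10: xor(0xb3,0x39) ⇒ 0x8a
lane 11: xor(0xdb,0x62) ⇒ 0xb9
lane 12: xor(0x56,0xaf) ⇒ 0xf9
lane 13: xor(0xae,0xfe) ⇒ 0x50
lane 14: xor(0xb6,0x4b) ⇒ 0xfd
lane 15: xor(0x29,0x5c) ⇒ 0x75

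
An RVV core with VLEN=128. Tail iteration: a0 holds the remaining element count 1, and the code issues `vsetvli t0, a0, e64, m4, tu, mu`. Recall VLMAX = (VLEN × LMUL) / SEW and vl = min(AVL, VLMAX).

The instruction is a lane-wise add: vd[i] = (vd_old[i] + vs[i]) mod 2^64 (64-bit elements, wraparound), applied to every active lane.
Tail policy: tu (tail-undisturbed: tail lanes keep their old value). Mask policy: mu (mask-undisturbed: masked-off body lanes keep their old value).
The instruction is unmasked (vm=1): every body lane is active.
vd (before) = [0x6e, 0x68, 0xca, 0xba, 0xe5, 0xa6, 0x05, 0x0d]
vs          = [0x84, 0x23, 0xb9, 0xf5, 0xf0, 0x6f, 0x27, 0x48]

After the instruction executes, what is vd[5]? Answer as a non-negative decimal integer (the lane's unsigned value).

vd[5] = 166

VLMAX = VLEN×LMUL/SEW = 128×4/64 = 8
vl ← min(1, 8) = 1
  i=0: add(0x6e,0x84) → 242
  i=1: tail/keep → 104
  i=2: tail/keep → 202
  i=3: tail/keep → 186
  i=4: tail/keep → 229
  i=5: tail/keep → 166
  i=6: tail/keep → 5
  i=7: tail/keep → 13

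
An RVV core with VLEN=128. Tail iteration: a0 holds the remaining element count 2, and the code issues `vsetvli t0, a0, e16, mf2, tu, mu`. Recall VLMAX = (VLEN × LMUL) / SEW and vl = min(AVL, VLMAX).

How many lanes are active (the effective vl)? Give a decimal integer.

vl = 2

lanes per group: 128·1/2/16 = 4
AVL=2 ≤ VLMAX=4, so vl = 2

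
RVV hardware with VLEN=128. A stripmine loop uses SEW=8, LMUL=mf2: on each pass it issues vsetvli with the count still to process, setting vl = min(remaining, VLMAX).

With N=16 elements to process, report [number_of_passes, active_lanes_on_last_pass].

[iterations, last_vl] = [2, 8]

lanes per group: 128·1/2/8 = 8
N=16: ⌈16/8⌉ = 2 iters; last vl = 16 − 1×8 = 8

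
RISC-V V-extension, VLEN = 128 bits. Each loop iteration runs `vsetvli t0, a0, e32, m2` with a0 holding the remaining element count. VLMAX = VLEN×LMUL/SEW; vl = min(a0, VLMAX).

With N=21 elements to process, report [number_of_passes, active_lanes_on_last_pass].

VLMAX = (128 × 2) / 32 = 8 lanes
21 elements at 8/iter → 3 passes, remainder 5 on the last

[iterations, last_vl] = [3, 5]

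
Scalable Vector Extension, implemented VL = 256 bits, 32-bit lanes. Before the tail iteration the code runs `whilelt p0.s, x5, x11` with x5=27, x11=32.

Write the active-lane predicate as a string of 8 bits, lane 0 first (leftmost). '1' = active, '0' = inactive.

predicate = 11111000

register lanes = 256/32 = 8
whilelt: lane j active iff 27+j < 32 → j < 5 → 5 active
bits (lane 0 leftmost): 11111000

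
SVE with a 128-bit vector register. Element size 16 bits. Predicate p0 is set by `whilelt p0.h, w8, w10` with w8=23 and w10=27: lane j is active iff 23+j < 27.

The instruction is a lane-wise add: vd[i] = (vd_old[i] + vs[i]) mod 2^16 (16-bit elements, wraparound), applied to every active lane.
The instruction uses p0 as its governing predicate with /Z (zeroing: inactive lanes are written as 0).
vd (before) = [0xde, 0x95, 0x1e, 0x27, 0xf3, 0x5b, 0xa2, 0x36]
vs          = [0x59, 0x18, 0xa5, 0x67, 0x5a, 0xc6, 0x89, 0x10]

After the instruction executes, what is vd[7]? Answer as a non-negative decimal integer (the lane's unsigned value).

register lanes = 128/16 = 8
p0[j] = (23+j < 27); true for j=0..3 → 4 lanes set
vd[0] add(0xde,0x59) -> 0x137
vd[1] add(0x95,0x18) -> 0xad
vd[2] add(0x1e,0xa5) -> 0xc3
vd[3] add(0x27,0x67) -> 0x8e
vd[4] tail/zero -> 0x00
vd[5] tail/zero -> 0x00
vd[6] tail/zero -> 0x00
vd[7] tail/zero -> 0x00

vd[7] = 0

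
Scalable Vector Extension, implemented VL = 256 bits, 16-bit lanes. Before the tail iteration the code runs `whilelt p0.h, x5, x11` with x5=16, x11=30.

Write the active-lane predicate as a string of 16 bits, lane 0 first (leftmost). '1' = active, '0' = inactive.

predicate = 1111111111111100

256-bit reg / 16-bit elem → 16 lanes
active while 16+j < 30, i.e. j ∈ [0,14) capped at 16 ⇒ 14
bits (lane 0 leftmost): 1111111111111100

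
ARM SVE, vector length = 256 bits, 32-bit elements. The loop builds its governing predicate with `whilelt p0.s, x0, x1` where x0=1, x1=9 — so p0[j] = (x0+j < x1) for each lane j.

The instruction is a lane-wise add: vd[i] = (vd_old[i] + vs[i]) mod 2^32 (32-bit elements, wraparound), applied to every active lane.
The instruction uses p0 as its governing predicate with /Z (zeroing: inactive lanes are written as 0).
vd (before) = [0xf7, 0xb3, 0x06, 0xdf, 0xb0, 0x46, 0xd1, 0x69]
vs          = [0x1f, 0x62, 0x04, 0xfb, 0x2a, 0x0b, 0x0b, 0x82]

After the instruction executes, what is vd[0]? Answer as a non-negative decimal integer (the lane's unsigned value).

vd[0] = 278

lane count: 256 div 32 = 8
active while 1+j < 9, i.e. j ∈ [0,8) capped at 8 ⇒ 8
  i=0: add(0xf7,0x1f) → 278
  i=1: add(0xb3,0x62) → 277
  i=2: add(0x06,0x04) → 10
  i=3: add(0xdf,0xfb) → 474
  i=4: add(0xb0,0x2a) → 218
  i=5: add(0x46,0x0b) → 81
  i=6: add(0xd1,0x0b) → 220
  i=7: add(0x69,0x82) → 235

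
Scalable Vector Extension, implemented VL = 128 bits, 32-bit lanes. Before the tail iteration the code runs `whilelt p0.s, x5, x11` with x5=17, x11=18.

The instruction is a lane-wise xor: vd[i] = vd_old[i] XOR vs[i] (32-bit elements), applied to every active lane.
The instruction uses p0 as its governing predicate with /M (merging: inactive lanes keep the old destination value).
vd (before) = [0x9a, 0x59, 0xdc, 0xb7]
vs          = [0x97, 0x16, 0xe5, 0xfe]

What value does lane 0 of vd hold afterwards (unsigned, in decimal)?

vd[0] = 13

lane count: 128 div 32 = 4
active while 17+j < 18, i.e. j ∈ [0,1) capped at 4 ⇒ 1
  i=0: xor(0x9a,0x97) → 13
  i=1: tail/keep → 89
  i=2: tail/keep → 220
  i=3: tail/keep → 183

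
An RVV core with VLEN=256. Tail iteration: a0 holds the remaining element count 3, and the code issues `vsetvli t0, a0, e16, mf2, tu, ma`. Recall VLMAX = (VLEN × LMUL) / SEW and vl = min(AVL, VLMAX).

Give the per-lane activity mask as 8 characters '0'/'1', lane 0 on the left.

VLMAX = VLEN×LMUL/SEW = 256×1/2/16 = 8
AVL=3 ≤ VLMAX=8, so vl = 3
bits (lane 0 leftmost): 11100000

predicate = 11100000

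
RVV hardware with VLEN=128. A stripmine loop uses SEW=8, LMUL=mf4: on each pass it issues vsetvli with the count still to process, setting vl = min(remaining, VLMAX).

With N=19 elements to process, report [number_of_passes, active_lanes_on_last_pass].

lanes per group: 128·1/4/8 = 4
N=19: ⌈19/4⌉ = 5 iters; last vl = 19 − 4×4 = 3

[iterations, last_vl] = [5, 3]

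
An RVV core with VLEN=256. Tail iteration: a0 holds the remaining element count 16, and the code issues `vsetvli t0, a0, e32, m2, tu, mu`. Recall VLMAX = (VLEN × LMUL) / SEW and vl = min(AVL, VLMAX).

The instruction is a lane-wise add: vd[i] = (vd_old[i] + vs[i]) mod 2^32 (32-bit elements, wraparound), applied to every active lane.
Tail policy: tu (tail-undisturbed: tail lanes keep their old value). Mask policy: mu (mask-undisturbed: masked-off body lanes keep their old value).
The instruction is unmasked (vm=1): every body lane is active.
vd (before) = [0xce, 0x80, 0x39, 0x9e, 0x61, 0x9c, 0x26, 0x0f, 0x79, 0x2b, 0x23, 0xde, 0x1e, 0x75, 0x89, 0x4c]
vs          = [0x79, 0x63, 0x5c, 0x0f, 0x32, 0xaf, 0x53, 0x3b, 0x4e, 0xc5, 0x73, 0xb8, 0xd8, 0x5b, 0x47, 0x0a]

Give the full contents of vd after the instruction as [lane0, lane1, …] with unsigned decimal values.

lanes per group: 256·2/32 = 16
AVL=16 ≤ VLMAX=16, so vl = 16
  i=0: add(0xce,0x79) → 327
  i=1: add(0x80,0x63) → 227
  i=2: add(0x39,0x5c) → 149
  i=3: add(0x9e,0x0f) → 173
  i=4: add(0x61,0x32) → 147
  i=5: add(0x9c,0xaf) → 331
  i=6: add(0x26,0x53) → 121
  i=7: add(0x0f,0x3b) → 74
  i=8: add(0x79,0x4e) → 199
  i=9: add(0x2b,0xc5) → 240
  i=10: add(0x23,0x73) → 150
  i=11: add(0xde,0xb8) → 406
  i=12: add(0x1e,0xd8) → 246
  i=13: add(0x75,0x5b) → 208
  i=14: add(0x89,0x47) → 208
  i=15: add(0x4c,0x0a) → 86

vd = [327, 227, 149, 173, 147, 331, 121, 74, 199, 240, 150, 406, 246, 208, 208, 86]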